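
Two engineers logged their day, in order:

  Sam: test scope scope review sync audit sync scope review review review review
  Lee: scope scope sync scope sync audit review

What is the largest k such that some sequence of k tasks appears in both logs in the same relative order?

One common subsequence of length 5: scope [2,2], then scope [3,4], then sync [5,5], then audit [6,6], then review [12,7]. dp[12][7] = 5 confirms this is the maximum.

5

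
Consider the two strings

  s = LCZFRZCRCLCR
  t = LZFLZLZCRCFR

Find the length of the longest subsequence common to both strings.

8

Taking L at s[1]=t[1] → Z at s[3]=t[2] → F at s[4]=t[3] → Z at s[6]=t[7] → C at s[7]=t[8] → R at s[8]=t[9] → C at s[9]=t[10] → R at s[12]=t[12] gives a common subsequence of length 8. dp[12][12] = 8 confirms this is the maximum.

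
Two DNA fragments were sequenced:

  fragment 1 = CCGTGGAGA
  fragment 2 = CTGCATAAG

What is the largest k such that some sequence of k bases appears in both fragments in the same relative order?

Let dp[i][j] be the LCS length of the first i bases of fragment 1 and the first j bases of fragment 2. dp[i][j] = dp[i-1][j-1]+1 when the i-th and j-th bases match, else max(dp[i-1][j], dp[i][j-1]).
    ·  C  T  G  C  A  T  A  A  G
 ·  0  0  0  0  0  0  0  0  0  0
 C  0  1  1  1  1  1  1  1  1  1
 C  0  1  1  1  2  2  2  2  2  2
 G  0  1  1  2  2  2  2  2  2  3
 T  0  1  2  2  2  2  3  3  3  3
 G  0  1  2  3  3  3  3  3  3  4
 G  0  1  2  3  3  3  3  3  3  4
 A  0  1  2  3  3  4  4  4  4  4
 G  0  1  2  3  3  4  4  4  4  5
 A  0  1  2  3  3  4  4  5  5  5
dp[9][9] = 5. One LCS (by backtracking along matches): CCTAG.

5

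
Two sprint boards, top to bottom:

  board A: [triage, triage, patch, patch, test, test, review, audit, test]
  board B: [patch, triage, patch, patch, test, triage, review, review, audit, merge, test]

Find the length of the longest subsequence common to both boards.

7

Pick triage at board A[2]=board B[2], patch at board A[3]=board B[3], patch at board A[4]=board B[4], test at board A[5]=board B[5], review at board A[7]=board B[8], audit at board A[8]=board B[9], test at board A[9]=board B[11]; all 7 tasks appear in both, in order. The LCS DP gives dp[9][11] = 7, so this is optimal.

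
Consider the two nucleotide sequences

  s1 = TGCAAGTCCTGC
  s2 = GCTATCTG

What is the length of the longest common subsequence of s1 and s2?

7

Match G [2,1] → C [3,2] → A [5,4] → T [7,5] → C [9,6] → T [10,7] → G [11,8] — 7 bases in the same relative order in both. Since dp[12][8] = 7, nothing longer is possible.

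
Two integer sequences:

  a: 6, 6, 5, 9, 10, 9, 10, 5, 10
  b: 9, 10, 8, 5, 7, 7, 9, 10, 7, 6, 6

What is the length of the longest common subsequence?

One common subsequence of length 4: 9 at a[4]=b[1] → 10 at a[5]=b[2] → 9 at a[6]=b[7] → 10 at a[7]=b[8]. dp[9][11] = 4 confirms this is the maximum.

4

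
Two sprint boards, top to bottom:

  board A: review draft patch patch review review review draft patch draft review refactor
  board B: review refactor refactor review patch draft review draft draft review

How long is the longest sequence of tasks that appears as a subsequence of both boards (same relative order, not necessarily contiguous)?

6

Match review [1,4], draft [2,6], review [7,7], draft [8,8], draft [10,9], review [11,10] — 6 tasks in the same relative order in both. dp[12][10] = 6 confirms this is the maximum.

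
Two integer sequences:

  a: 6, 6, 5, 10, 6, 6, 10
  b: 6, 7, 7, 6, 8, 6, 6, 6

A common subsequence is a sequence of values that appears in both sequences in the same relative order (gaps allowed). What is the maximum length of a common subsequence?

Match 6 [1,4] → 6 [2,6] → 6 [5,7] → 6 [6,8] — 4 values in the same relative order in both, and the DP table's final entry dp[7][8] is also 4, so no common subsequence is longer.

4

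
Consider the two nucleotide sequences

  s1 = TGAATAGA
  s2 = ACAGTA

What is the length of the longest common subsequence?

4

Let dp[i][j] be the LCS length of the first i bases of s1 and the first j bases of s2. dp[i][j] = dp[i-1][j-1]+1 when the i-th and j-th bases match, else max(dp[i-1][j], dp[i][j-1]).
    ·  A  C  A  G  T  A
 ·  0  0  0  0  0  0  0
 T  0  0  0  0  0  1  1
 G  0  0  0  0  1  1  1
 A  0  1  1  1  1  1  2
 A  0  1  1  2  2  2  2
 T  0  1  1  2  2  3  3
 A  0  1  1  2  2  3  4
 G  0  1  1  2  3  3  4
 A  0  1  1  2  3  3  4
dp[8][6] = 4. One LCS (by backtracking along matches): AATA.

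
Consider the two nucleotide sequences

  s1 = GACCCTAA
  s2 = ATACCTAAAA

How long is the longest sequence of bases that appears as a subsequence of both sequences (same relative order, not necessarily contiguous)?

6

Pick A (s1 #2, s2 #3); then C (s1 #4, s2 #4); then C (s1 #5, s2 #5); then T (s1 #6, s2 #6); then A (s1 #7, s2 #9); then A (s1 #8, s2 #10); all 6 bases appear in both, in order. dp[8][10] = 6 confirms this is the maximum.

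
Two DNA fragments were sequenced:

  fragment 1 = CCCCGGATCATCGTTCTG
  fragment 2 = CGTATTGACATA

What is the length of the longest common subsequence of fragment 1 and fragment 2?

8

Taking C (fragment 1 #4, fragment 2 #1), G (fragment 1 #5, fragment 2 #2), A (fragment 1 #7, fragment 2 #4), T (fragment 1 #8, fragment 2 #5), T (fragment 1 #11, fragment 2 #6), G (fragment 1 #13, fragment 2 #7), C (fragment 1 #16, fragment 2 #9), T (fragment 1 #17, fragment 2 #11) gives a common subsequence of length 8. The LCS DP gives dp[18][12] = 8, so this is optimal.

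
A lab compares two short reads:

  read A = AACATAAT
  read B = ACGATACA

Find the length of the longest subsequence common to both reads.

6

Pick A (read A #2, read B #1) → C (read A #3, read B #2) → A (read A #4, read B #4) → T (read A #5, read B #5) → A (read A #6, read B #6) → A (read A #7, read B #8); all 6 bases appear in both, in order, and the DP table's final entry dp[8][8] is also 6, so no common subsequence is longer.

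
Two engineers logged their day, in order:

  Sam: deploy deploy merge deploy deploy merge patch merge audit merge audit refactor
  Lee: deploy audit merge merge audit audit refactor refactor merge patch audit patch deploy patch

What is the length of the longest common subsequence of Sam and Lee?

6

One common subsequence of length 6: deploy (Sam #1, Lee #1) → merge (Sam #3, Lee #3) → merge (Sam #6, Lee #4) → audit (Sam #9, Lee #6) → merge (Sam #10, Lee #9) → audit (Sam #11, Lee #11). Since dp[12][14] = 6, nothing longer is possible.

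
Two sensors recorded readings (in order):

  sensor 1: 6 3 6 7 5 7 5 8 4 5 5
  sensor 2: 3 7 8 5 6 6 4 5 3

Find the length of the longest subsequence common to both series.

Match 3 (sensor 1 #2, sensor 2 #1) → 7 (sensor 1 #4, sensor 2 #2) → 5 (sensor 1 #5, sensor 2 #4) → 4 (sensor 1 #9, sensor 2 #7) → 5 (sensor 1 #10, sensor 2 #8) — 5 values in the same relative order in both. Since dp[11][9] = 5, nothing longer is possible.

5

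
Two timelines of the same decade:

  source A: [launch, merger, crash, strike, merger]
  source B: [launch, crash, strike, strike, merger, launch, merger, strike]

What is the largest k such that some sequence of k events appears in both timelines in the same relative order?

Pick launch [1,1]; then crash [3,2]; then strike [4,4]; then merger [5,7]; all 4 events appear in both, in order. dp[5][8] = 4 confirms this is the maximum.

4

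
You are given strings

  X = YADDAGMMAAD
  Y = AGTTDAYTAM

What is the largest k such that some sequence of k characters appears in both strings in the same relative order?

4

Let dp[i][j] be the LCS length of the first i characters of X and the first j characters of Y. dp[i][j] = dp[i-1][j-1]+1 when the i-th and j-th characters match, else max(dp[i-1][j], dp[i][j-1]).
    ·  A  G  T  T  D  A  Y  T  A  M
 ·  0  0  0  0  0  0  0  0  0  0  0
 Y  0  0  0  0  0  0  0  1  1  1  1
 A  0  1  1  1  1  1  1  1  1  2  2
 D  0  1  1  1  1  2  2  2  2  2  2
 D  0  1  1  1  1  2  2  2  2  2  2
 A  0  1  1  1  1  2  3  3  3  3  3
 G  0  1  2  2  2  2  3  3  3  3  3
 M  0  1  2  2  2  2  3  3  3  3  4
 M  0  1  2  2  2  2  3  3  3  3  4
 A  0  1  2  2  2  2  3  3  3  4  4
 A  0  1  2  2  2  2  3  3  3  4  4
 D  0  1  2  2  2  3  3  3  3  4  4
dp[11][10] = 4. One LCS (by backtracking along matches): ADAM.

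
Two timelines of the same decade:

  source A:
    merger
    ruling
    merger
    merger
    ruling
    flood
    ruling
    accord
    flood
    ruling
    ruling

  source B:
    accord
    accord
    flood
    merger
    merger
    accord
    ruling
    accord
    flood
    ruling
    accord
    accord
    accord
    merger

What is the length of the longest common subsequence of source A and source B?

Taking merger at source A[1]=source B[4], then merger at source A[3]=source B[5], then ruling at source A[5]=source B[7], then flood at source A[6]=source B[9], then ruling at source A[7]=source B[10], then accord at source A[8]=source B[13] gives a common subsequence of length 6. dp[11][14] = 6 confirms this is the maximum.

6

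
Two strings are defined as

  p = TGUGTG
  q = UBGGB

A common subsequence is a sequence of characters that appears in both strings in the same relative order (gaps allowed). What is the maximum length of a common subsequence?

Match U at p[3]=q[1], G at p[4]=q[3], G at p[6]=q[4] — 3 characters in the same relative order in both. The LCS DP gives dp[6][5] = 3, so this is optimal.

3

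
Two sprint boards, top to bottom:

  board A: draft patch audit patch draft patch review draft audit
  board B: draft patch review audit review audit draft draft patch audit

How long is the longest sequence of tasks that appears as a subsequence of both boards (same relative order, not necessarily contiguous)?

One common subsequence of length 6: draft at board A[1]=board B[1], patch at board A[2]=board B[2], audit at board A[3]=board B[6], draft at board A[5]=board B[8], patch at board A[6]=board B[9], audit at board A[9]=board B[10]. The LCS DP gives dp[9][10] = 6, so this is optimal.

6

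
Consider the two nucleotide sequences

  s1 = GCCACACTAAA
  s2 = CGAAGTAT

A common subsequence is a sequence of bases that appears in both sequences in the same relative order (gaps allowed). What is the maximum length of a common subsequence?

5

Let dp[i][j] be the LCS length of the first i bases of s1 and the first j bases of s2. dp[i][j] = dp[i-1][j-1]+1 when the i-th and j-th bases match, else max(dp[i-1][j], dp[i][j-1]).
    ·  C  G  A  A  G  T  A  T
 ·  0  0  0  0  0  0  0  0  0
 G  0  0  1  1  1  1  1  1  1
 C  0  1  1  1  1  1  1  1  1
 C  0  1  1  1  1  1  1  1  1
 A  0  1  1  2  2  2  2  2  2
 C  0  1  1  2  2  2  2  2  2
 A  0  1  1  2  3  3  3  3  3
 C  0  1  1  2  3  3  3  3  3
 T  0  1  1  2  3  3  4  4  4
 A  0  1  1  2  3  3  4  5  5
 A  0  1  1  2  3  3  4  5  5
 A  0  1  1  2  3  3  4  5  5
dp[11][8] = 5. One LCS (by backtracking along matches): GAATA.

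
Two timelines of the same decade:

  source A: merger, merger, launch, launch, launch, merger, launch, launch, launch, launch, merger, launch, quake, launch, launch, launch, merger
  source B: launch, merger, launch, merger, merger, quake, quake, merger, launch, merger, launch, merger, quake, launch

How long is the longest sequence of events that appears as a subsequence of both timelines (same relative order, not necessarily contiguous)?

8

Match merger at source A[1]=source B[5], then merger at source A[2]=source B[8], then launch at source A[5]=source B[9], then merger at source A[6]=source B[10], then launch at source A[10]=source B[11], then merger at source A[11]=source B[12], then quake at source A[13]=source B[13], then launch at source A[16]=source B[14] — 8 events in the same relative order in both. The LCS DP gives dp[17][14] = 8, so this is optimal.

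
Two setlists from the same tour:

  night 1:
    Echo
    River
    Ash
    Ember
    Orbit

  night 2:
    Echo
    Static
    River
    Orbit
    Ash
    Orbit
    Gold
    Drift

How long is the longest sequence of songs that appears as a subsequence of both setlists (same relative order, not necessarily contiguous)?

Taking Echo at night 1[1]=night 2[1], then River at night 1[2]=night 2[3], then Ash at night 1[3]=night 2[5], then Orbit at night 1[5]=night 2[6] gives a common subsequence of length 4. Since dp[5][8] = 4, nothing longer is possible.

4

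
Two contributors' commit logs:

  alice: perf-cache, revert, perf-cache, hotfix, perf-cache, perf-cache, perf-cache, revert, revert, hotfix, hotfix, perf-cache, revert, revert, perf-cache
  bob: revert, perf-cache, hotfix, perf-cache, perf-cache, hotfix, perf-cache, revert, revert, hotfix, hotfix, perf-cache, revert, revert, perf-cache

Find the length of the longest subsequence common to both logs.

14

Taking revert [2,1]; then perf-cache [3,2]; then hotfix [4,3]; then perf-cache [5,4]; then perf-cache [6,5]; then perf-cache [7,7]; then revert [8,8]; then revert [9,9]; then hotfix [10,10]; then hotfix [11,11]; then perf-cache [12,12]; then revert [13,13]; then revert [14,14]; then perf-cache [15,15] gives a common subsequence of length 14. Since dp[15][15] = 14, nothing longer is possible.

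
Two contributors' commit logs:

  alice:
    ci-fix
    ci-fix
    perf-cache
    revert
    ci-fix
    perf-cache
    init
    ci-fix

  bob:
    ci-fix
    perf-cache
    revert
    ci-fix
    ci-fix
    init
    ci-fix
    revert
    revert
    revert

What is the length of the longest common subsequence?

6

Taking ci-fix (alice #2, bob #1), perf-cache (alice #3, bob #2), revert (alice #4, bob #3), ci-fix (alice #5, bob #5), init (alice #7, bob #6), ci-fix (alice #8, bob #7) gives a common subsequence of length 6, and the DP table's final entry dp[8][10] is also 6, so no common subsequence is longer.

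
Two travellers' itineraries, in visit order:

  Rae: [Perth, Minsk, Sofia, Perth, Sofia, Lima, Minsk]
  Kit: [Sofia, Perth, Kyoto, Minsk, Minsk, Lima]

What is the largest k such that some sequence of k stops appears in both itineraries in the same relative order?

One common subsequence of length 3: Perth [1,2], then Minsk [2,5], then Lima [6,6]. The LCS DP gives dp[7][6] = 3, so this is optimal.

3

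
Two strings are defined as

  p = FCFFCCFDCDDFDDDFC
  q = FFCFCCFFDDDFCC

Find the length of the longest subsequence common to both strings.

Taking F [1,2], C [2,3], F [4,4], C [5,5], C [6,6], F [7,7], F [12,8], D [13,9], D [14,10], D [15,11], F [16,12], C [17,14] gives a common subsequence of length 12. Since dp[17][14] = 12, nothing longer is possible.

12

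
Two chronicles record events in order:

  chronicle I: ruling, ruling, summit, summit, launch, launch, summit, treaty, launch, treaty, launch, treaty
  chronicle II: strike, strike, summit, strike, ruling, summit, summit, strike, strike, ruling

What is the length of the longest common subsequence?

3

Taking ruling at chronicle I[2]=chronicle II[5] → summit at chronicle I[3]=chronicle II[6] → summit at chronicle I[4]=chronicle II[7] gives a common subsequence of length 3. Since dp[12][10] = 3, nothing longer is possible.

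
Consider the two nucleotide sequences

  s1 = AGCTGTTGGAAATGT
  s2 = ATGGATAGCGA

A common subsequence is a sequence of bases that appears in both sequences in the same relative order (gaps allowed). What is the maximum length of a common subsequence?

Pick A [1,1], then G [2,3], then G [5,4], then T [6,6], then G [8,8], then G [9,10], then A [12,11]; all 7 bases appear in both, in order. dp[15][11] = 7 confirms this is the maximum.

7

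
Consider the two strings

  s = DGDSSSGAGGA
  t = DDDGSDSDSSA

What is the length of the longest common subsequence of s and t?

7

Let dp[i][j] be the LCS length of the first i characters of s and the first j characters of t. dp[i][j] = dp[i-1][j-1]+1 when the i-th and j-th characters match, else max(dp[i-1][j], dp[i][j-1]).
    ·  D  D  D  G  S  D  S  D  S  S  A
 ·  0  0  0  0  0  0  0  0  0  0  0  0
 D  0  1  1  1  1  1  1  1  1  1  1  1
 G  0  1  1  1  2  2  2  2  2  2  2  2
 D  0  1  2  2  2  2  3  3  3  3  3  3
 S  0  1  2  2  2  3  3  4  4  4  4  4
 S  0  1  2  2  2  3  3  4  4  5  5  5
 S  0  1  2  2  2  3  3  4  4  5  6  6
 G  0  1  2  2  3  3  3  4  4  5  6  6
 A  0  1  2  2  3  3  3  4  4  5  6  7
 G  0  1  2  2  3  3  3  4  4  5  6  7
 G  0  1  2  2  3  3  3  4  4  5  6  7
 A  0  1  2  2  3  3  3  4  4  5  6  7
dp[11][11] = 7. One LCS (by backtracking along matches): DGDSSSA.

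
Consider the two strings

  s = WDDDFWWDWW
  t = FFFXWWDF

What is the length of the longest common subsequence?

4

Pick F [5,3], then W [6,5], then W [7,6], then D [8,7]; all 4 characters appear in both, in order. Since dp[10][8] = 4, nothing longer is possible.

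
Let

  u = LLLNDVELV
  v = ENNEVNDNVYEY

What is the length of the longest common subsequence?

Let dp[i][j] be the LCS length of the first i characters of u and the first j characters of v. dp[i][j] = dp[i-1][j-1]+1 when the i-th and j-th characters match, else max(dp[i-1][j], dp[i][j-1]).
    ·  E  N  N  E  V  N  D  N  V  Y  E  Y
 ·  0  0  0  0  0  0  0  0  0  0  0  0  0
 L  0  0  0  0  0  0  0  0  0  0  0  0  0
 L  0  0  0  0  0  0  0  0  0  0  0  0  0
 L  0  0  0  0  0  0  0  0  0  0  0  0  0
 N  0  0  1  1  1  1  1  1  1  1  1  1  1
 D  0  0  1  1  1  1  1  2  2  2  2  2  2
 V  0  0  1  1  1  2  2  2  2  3  3  3  3
 E  0  1  1  1  2  2  2  2  2  3  3  4  4
 L  0  1  1  1  2  2  2  2  2  3  3  4  4
 V  0  1  1  1  2  3  3  3  3  3  3  4  4
dp[9][12] = 4. One LCS (by backtracking along matches): NDVE.

4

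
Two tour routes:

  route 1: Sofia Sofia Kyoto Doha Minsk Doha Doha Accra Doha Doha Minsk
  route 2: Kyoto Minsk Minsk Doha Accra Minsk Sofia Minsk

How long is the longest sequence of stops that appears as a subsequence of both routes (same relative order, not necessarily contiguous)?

5

Pick Kyoto (route 1 #3, route 2 #1), Minsk (route 1 #5, route 2 #3), Doha (route 1 #7, route 2 #4), Accra (route 1 #8, route 2 #5), Minsk (route 1 #11, route 2 #8); all 5 stops appear in both, in order. dp[11][8] = 5 confirms this is the maximum.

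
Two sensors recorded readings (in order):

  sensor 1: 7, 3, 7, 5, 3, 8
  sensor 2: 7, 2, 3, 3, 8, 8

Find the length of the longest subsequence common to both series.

Let dp[i][j] be the LCS length of the first i values of sensor 1 and the first j values of sensor 2. dp[i][j] = dp[i-1][j-1]+1 when the i-th and j-th values match, else max(dp[i-1][j], dp[i][j-1]).
    ·  7  2  3  3  8  8
 ·  0  0  0  0  0  0  0
 7  0  1  1  1  1  1  1
 3  0  1  1  2  2  2  2
 7  0  1  1  2  2  2  2
 5  0  1  1  2  2  2  2
 3  0  1  1  2  3  3  3
 8  0  1  1  2  3  4  4
dp[6][6] = 4. One LCS (by backtracking along matches): 7, 3, 3, 8.

4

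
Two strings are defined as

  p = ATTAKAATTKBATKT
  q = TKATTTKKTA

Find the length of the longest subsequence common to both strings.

8

Let dp[i][j] be the LCS length of the first i characters of p and the first j characters of q. dp[i][j] = dp[i-1][j-1]+1 when the i-th and j-th characters match, else max(dp[i-1][j], dp[i][j-1]).
    ·  T  K  A  T  T  T  K  K  T  A
 ·  0  0  0  0  0  0  0  0  0  0  0
 A  0  0  0  1  1  1  1  1  1  1  1
 T  0  1  1  1  2  2  2  2  2  2  2
 T  0  1  1  1  2  3  3  3  3  3  3
 A  0  1  1  2  2  3  3  3  3  3  4
 K  0  1  2  2  2  3  3  4  4  4  4
 A  0  1  2  3  3  3  3  4  4  4  5
 A  0  1  2  3  3  3  3  4  4  4  5
 T  0  1  2  3  4  4  4  4  4  5  5
 T  0  1  2  3  4  5  5  5  5  5  5
 K  0  1  2  3  4  5  5  6  6  6  6
 B  0  1  2  3  4  5  5  6  6  6  6
 A  0  1  2  3  4  5  5  6  6  6  7
 T  0  1  2  3  4  5  6  6  6  7  7
 K  0  1  2  3  4  5  6  7  7  7  7
 T  0  1  2  3  4  5  6  7  7  8  8
dp[15][10] = 8. One LCS (by backtracking along matches): TKATTKKT.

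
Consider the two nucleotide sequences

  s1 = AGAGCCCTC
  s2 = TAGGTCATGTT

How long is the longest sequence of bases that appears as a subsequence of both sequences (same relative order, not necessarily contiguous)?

Pick A (s1 #1, s2 #2) → G (s1 #2, s2 #4) → A (s1 #3, s2 #7) → G (s1 #4, s2 #9) → T (s1 #8, s2 #11); all 5 bases appear in both, in order. The LCS DP gives dp[9][11] = 5, so this is optimal.

5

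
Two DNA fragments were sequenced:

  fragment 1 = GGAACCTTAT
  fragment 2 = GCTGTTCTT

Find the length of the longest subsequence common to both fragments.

5

Taking G at fragment 1[1]=fragment 2[1], G at fragment 1[2]=fragment 2[4], C at fragment 1[6]=fragment 2[7], T at fragment 1[8]=fragment 2[8], T at fragment 1[10]=fragment 2[9] gives a common subsequence of length 5. The LCS DP gives dp[10][9] = 5, so this is optimal.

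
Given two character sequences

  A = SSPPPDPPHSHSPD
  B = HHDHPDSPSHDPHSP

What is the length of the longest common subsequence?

Taking S [1,7], then S [2,9], then D [6,11], then P [8,12], then H [11,13], then S [12,14], then P [13,15] gives a common subsequence of length 7. The LCS DP gives dp[14][15] = 7, so this is optimal.

7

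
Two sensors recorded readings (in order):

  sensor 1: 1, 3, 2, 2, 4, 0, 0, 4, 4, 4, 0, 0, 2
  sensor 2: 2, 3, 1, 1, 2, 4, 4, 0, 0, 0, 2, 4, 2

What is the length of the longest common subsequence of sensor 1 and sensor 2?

7

Taking 1 [1,4], then 2 [3,5], then 4 [5,7], then 0 [6,9], then 0 [7,10], then 4 [10,12], then 2 [13,13] gives a common subsequence of length 7. Since dp[13][13] = 7, nothing longer is possible.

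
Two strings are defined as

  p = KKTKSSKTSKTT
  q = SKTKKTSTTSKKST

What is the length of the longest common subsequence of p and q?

8

Taking K (p #1, q #4), then K (p #2, q #5), then T (p #3, q #6), then S (p #5, q #7), then S (p #6, q #10), then K (p #7, q #12), then S (p #9, q #13), then T (p #12, q #14) gives a common subsequence of length 8. The LCS DP gives dp[12][14] = 8, so this is optimal.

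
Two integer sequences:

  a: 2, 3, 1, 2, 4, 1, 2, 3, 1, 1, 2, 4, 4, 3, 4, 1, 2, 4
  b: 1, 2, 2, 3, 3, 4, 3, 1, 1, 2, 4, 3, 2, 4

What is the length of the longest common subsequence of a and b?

11

One common subsequence of length 11: 2 at a[1]=b[3]; then 3 at a[2]=b[5]; then 4 at a[5]=b[6]; then 3 at a[8]=b[7]; then 1 at a[9]=b[8]; then 1 at a[10]=b[9]; then 2 at a[11]=b[10]; then 4 at a[13]=b[11]; then 3 at a[14]=b[12]; then 2 at a[17]=b[13]; then 4 at a[18]=b[14], and the DP table's final entry dp[18][14] is also 11, so no common subsequence is longer.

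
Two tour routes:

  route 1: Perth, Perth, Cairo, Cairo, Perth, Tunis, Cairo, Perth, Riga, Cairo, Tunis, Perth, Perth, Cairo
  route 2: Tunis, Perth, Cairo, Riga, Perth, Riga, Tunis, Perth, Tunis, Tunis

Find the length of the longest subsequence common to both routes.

6

Taking Perth (route 1 #2, route 2 #2) → Cairo (route 1 #3, route 2 #3) → Perth (route 1 #5, route 2 #5) → Tunis (route 1 #6, route 2 #7) → Perth (route 1 #8, route 2 #8) → Tunis (route 1 #11, route 2 #10) gives a common subsequence of length 6, and the DP table's final entry dp[14][10] is also 6, so no common subsequence is longer.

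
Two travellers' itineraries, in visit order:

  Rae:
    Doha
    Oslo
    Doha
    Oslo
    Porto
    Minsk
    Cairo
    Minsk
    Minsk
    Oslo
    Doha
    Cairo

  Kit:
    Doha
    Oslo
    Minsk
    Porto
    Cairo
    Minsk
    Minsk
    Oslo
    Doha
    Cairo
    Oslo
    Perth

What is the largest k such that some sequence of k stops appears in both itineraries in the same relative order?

Pick Doha (Rae #1, Kit #1), then Oslo (Rae #2, Kit #2), then Porto (Rae #5, Kit #4), then Cairo (Rae #7, Kit #5), then Minsk (Rae #8, Kit #6), then Minsk (Rae #9, Kit #7), then Oslo (Rae #10, Kit #8), then Doha (Rae #11, Kit #9), then Cairo (Rae #12, Kit #10); all 9 stops appear in both, in order. dp[12][12] = 9 confirms this is the maximum.

9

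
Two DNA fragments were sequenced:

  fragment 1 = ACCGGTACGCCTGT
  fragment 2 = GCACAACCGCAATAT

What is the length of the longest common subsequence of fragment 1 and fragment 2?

8

Taking A (fragment 1 #1, fragment 2 #3), then C (fragment 1 #2, fragment 2 #4), then C (fragment 1 #3, fragment 2 #7), then C (fragment 1 #8, fragment 2 #8), then G (fragment 1 #9, fragment 2 #9), then C (fragment 1 #10, fragment 2 #10), then T (fragment 1 #12, fragment 2 #13), then T (fragment 1 #14, fragment 2 #15) gives a common subsequence of length 8. dp[14][15] = 8 confirms this is the maximum.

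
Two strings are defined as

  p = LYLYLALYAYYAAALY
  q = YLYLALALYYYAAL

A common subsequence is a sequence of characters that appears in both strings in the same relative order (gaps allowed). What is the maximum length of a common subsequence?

12

Match L (p #1, q #2), Y (p #2, q #3), L (p #3, q #4), L (p #5, q #6), A (p #6, q #7), L (p #7, q #8), Y (p #8, q #9), Y (p #10, q #10), Y (p #11, q #11), A (p #13, q #12), A (p #14, q #13), L (p #15, q #14) — 12 characters in the same relative order in both. The LCS DP gives dp[16][14] = 12, so this is optimal.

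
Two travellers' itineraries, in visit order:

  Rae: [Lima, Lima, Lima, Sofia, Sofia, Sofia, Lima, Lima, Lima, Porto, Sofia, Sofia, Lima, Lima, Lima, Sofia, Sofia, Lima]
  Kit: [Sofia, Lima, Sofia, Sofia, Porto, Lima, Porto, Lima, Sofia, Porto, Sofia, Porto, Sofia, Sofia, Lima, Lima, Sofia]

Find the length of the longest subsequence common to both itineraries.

Match Lima [1,2], then Lima [2,6], then Lima [3,8], then Sofia [4,9], then Sofia [6,11], then Porto [10,12], then Sofia [11,13], then Sofia [12,14], then Lima [14,15], then Lima [15,16], then Sofia [17,17] — 11 stops in the same relative order in both, and the DP table's final entry dp[18][17] is also 11, so no common subsequence is longer.

11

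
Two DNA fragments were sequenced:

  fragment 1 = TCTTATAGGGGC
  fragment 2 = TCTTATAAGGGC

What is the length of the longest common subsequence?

Let dp[i][j] be the LCS length of the first i bases of fragment 1 and the first j bases of fragment 2. dp[i][j] = dp[i-1][j-1]+1 when the i-th and j-th bases match, else max(dp[i-1][j], dp[i][j-1]).
    ·  T  C  T  T  A  T  A  A  G  G  G  C
 ·  0  0  0  0  0  0  0  0  0  0  0  0  0
 T  0  1  1  1  1  1  1  1  1  1  1  1  1
 C  0  1  2  2  2  2  2  2  2  2  2  2  2
 T  0  1  2  3  3  3  3  3  3  3  3  3  3
 T  0  1  2  3  4  4  4  4  4  4  4  4  4
 A  0  1  2  3  4  5  5  5  5  5  5  5  5
 T  0  1  2  3  4  5  6  6  6  6  6  6  6
 A  0  1  2  3  4  5  6  7  7  7  7  7  7
 G  0  1  2  3  4  5  6  7  7  8  8  8  8
 G  0  1  2  3  4  5  6  7  7  8  9  9  9
 G  0  1  2  3  4  5  6  7  7  8  9 10 10
 G  0  1  2  3  4  5  6  7  7  8  9 10 10
 C  0  1  2  3  4  5  6  7  7  8  9 10 11
dp[12][12] = 11. One LCS (by backtracking along matches): TCTTATAGGGC.

11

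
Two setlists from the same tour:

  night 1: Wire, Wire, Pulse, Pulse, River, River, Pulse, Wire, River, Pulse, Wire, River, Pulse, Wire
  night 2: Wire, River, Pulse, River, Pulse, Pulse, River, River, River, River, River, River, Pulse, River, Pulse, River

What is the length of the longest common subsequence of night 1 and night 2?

Match Wire at night 1[1]=night 2[1], then Pulse at night 1[3]=night 2[5], then Pulse at night 1[4]=night 2[6], then River at night 1[5]=night 2[11], then River at night 1[6]=night 2[12], then Pulse at night 1[7]=night 2[13], then River at night 1[9]=night 2[14], then Pulse at night 1[10]=night 2[15], then River at night 1[12]=night 2[16] — 9 songs in the same relative order in both, and the DP table's final entry dp[14][16] is also 9, so no common subsequence is longer.

9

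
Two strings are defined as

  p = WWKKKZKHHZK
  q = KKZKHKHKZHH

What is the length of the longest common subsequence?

Match K (p #4, q #1), then K (p #5, q #2), then Z (p #6, q #3), then K (p #7, q #4), then H (p #8, q #5), then H (p #9, q #7), then Z (p #10, q #9) — 7 characters in the same relative order in both, and the DP table's final entry dp[11][11] is also 7, so no common subsequence is longer.

7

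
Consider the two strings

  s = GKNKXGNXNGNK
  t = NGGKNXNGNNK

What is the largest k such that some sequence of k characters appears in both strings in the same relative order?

Pick G (s #1, t #3) → K (s #2, t #4) → N (s #3, t #5) → X (s #5, t #6) → G (s #6, t #8) → N (s #9, t #9) → N (s #11, t #10) → K (s #12, t #11); all 8 characters appear in both, in order. Since dp[12][11] = 8, nothing longer is possible.

8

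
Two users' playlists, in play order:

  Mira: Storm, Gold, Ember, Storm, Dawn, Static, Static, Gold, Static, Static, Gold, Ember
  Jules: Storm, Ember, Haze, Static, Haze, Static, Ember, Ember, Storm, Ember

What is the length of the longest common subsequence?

Taking Storm (Mira #1, Jules #1), then Ember (Mira #3, Jules #2), then Static (Mira #6, Jules #4), then Static (Mira #7, Jules #6), then Ember (Mira #12, Jules #10) gives a common subsequence of length 5. The LCS DP gives dp[12][10] = 5, so this is optimal.

5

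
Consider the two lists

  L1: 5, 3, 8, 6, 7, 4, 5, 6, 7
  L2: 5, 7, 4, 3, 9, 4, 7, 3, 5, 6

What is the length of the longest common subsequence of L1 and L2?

5

One common subsequence of length 5: 5 [1,1], then 3 [2,4], then 7 [5,7], then 5 [7,9], then 6 [8,10], and the DP table's final entry dp[9][10] is also 5, so no common subsequence is longer.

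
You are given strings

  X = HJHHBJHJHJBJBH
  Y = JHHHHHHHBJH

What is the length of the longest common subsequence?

8

Match H (X #1, Y #4); then H (X #3, Y #5); then H (X #4, Y #6); then H (X #7, Y #7); then H (X #9, Y #8); then B (X #11, Y #9); then J (X #12, Y #10); then H (X #14, Y #11) — 8 characters in the same relative order in both. dp[14][11] = 8 confirms this is the maximum.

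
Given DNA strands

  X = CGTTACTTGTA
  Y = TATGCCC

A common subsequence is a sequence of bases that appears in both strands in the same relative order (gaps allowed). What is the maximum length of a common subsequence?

Let dp[i][j] be the LCS length of the first i bases of X and the first j bases of Y. dp[i][j] = dp[i-1][j-1]+1 when the i-th and j-th bases match, else max(dp[i-1][j], dp[i][j-1]).
    ·  T  A  T  G  C  C  C
 ·  0  0  0  0  0  0  0  0
 C  0  0  0  0  0  1  1  1
 G  0  0  0  0  1  1  1  1
 T  0  1  1  1  1  1  1  1
 T  0  1  1  2  2  2  2  2
 A  0  1  2  2  2  2  2  2
 C  0  1  2  2  2  3  3  3
 T  0  1  2  3  3  3  3  3
 T  0  1  2  3  3  3  3  3
 G  0  1  2  3  4  4  4  4
 T  0  1  2  3  4  4  4  4
 A  0  1  2  3  4  4  4  4
dp[11][7] = 4. One LCS (by backtracking along matches): TATG.

4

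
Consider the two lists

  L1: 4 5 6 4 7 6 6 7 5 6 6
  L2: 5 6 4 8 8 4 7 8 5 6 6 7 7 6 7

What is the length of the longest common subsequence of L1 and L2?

Match 5 at L1[2]=L2[1]; then 6 at L1[3]=L2[2]; then 4 at L1[4]=L2[6]; then 7 at L1[5]=L2[7]; then 6 at L1[6]=L2[10]; then 6 at L1[7]=L2[11]; then 7 at L1[8]=L2[13]; then 6 at L1[10]=L2[14] — 8 values in the same relative order in both, and the DP table's final entry dp[11][15] is also 8, so no common subsequence is longer.

8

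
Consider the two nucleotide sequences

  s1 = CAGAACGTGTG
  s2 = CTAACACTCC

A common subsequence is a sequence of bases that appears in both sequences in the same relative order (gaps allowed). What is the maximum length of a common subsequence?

6

Taking C at s1[1]=s2[1]; then A at s1[2]=s2[3]; then A at s1[4]=s2[4]; then A at s1[5]=s2[6]; then C at s1[6]=s2[7]; then T at s1[8]=s2[8] gives a common subsequence of length 6. Since dp[11][10] = 6, nothing longer is possible.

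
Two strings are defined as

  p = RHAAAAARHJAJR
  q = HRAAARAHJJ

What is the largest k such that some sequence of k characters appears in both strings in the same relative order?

Let dp[i][j] be the LCS length of the first i characters of p and the first j characters of q. dp[i][j] = dp[i-1][j-1]+1 when the i-th and j-th characters match, else max(dp[i-1][j], dp[i][j-1]).
    ·  H  R  A  A  A  R  A  H  J  J
 ·  0  0  0  0  0  0  0  0  0  0  0
 R  0  0  1  1  1  1  1  1  1  1  1
 H  0  1  1  1  1  1  1  1  2  2  2
 A  0  1  1  2  2  2  2  2  2  2  2
 A  0  1  1  2  3  3  3  3  3  3  3
 A  0  1  1  2  3  4  4  4  4  4  4
 A  0  1  1  2  3  4  4  5  5  5  5
 A  0  1  1  2  3  4  4  5  5  5  5
 R  0  1  2  2  3  4  5  5  5  5  5
 H  0  1  2  2  3  4  5  5  6  6  6
 J  0  1  2  2  3  4  5  5  6  7  7
 A  0  1  2  3  3  4  5  6  6  7  7
 J  0  1  2  3  3  4  5  6  6  7  8
 R  0  1  2  3  3  4  5  6  6  7  8
dp[13][10] = 8. One LCS (by backtracking along matches): RAAAAHJJ.

8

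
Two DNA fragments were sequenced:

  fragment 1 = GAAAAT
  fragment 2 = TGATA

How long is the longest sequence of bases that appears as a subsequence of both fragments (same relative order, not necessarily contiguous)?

3

One common subsequence of length 3: G at fragment 1[1]=fragment 2[2], then A at fragment 1[2]=fragment 2[3], then A at fragment 1[5]=fragment 2[5]. dp[6][5] = 3 confirms this is the maximum.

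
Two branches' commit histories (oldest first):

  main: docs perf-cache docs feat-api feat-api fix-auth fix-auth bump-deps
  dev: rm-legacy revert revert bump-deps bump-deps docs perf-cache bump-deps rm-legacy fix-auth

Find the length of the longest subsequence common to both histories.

3

One common subsequence of length 3: docs at main[1]=dev[6], perf-cache at main[2]=dev[7], fix-auth at main[7]=dev[10], and the DP table's final entry dp[8][10] is also 3, so no common subsequence is longer.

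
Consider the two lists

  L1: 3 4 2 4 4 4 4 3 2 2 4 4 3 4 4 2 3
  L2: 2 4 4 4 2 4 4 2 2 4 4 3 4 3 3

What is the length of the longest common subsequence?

12

One common subsequence of length 12: 4 [2,2]; then 4 [4,3]; then 4 [5,4]; then 4 [6,6]; then 4 [7,7]; then 2 [9,8]; then 2 [10,9]; then 4 [11,10]; then 4 [12,11]; then 3 [13,12]; then 4 [14,13]; then 3 [17,15], and the DP table's final entry dp[17][15] is also 12, so no common subsequence is longer.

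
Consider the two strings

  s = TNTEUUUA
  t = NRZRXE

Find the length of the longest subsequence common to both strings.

Taking N at s[2]=t[1] → E at s[4]=t[6] gives a common subsequence of length 2. The LCS DP gives dp[8][6] = 2, so this is optimal.

2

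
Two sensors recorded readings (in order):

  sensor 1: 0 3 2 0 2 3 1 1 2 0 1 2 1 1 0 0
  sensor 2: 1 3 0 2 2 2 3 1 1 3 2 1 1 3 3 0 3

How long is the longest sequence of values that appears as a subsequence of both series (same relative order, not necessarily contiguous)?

Pick 0 [1,3]; then 2 [3,5]; then 2 [5,6]; then 3 [6,7]; then 1 [7,8]; then 1 [8,9]; then 2 [9,11]; then 1 [11,12]; then 1 [13,13]; then 0 [15,16]; all 10 values appear in both, in order. The LCS DP gives dp[16][17] = 10, so this is optimal.

10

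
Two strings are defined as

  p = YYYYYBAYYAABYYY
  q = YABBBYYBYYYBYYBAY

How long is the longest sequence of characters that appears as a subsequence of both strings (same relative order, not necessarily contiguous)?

Taking Y [1,6] → Y [2,7] → Y [3,9] → Y [4,10] → Y [5,11] → B [6,12] → Y [8,13] → Y [9,14] → A [11,16] → Y [15,17] gives a common subsequence of length 10. The LCS DP gives dp[15][17] = 10, so this is optimal.

10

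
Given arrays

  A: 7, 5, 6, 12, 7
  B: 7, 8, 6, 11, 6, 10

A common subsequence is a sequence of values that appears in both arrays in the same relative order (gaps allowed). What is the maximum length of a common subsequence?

Let dp[i][j] be the LCS length of the first i values of A and the first j values of B. dp[i][j] = dp[i-1][j-1]+1 when the i-th and j-th values match, else max(dp[i-1][j], dp[i][j-1]).
    ·  7  8  6 11  6 10
 ·  0  0  0  0  0  0  0
 7  0  1  1  1  1  1  1
 5  0  1  1  1  1  1  1
 6  0  1  1  2  2  2  2
12  0  1  1  2  2  2  2
 7  0  1  1  2  2  2  2
dp[5][6] = 2. One LCS (by backtracking along matches): 7, 6.

2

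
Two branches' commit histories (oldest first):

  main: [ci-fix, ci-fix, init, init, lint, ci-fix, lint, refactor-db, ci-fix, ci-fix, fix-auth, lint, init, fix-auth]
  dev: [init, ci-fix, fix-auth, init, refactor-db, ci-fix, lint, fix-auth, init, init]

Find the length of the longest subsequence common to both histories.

6

Match ci-fix [1,2], init [3,4], ci-fix [6,6], lint [7,7], fix-auth [11,8], init [13,10] — 6 commits in the same relative order in both. Since dp[14][10] = 6, nothing longer is possible.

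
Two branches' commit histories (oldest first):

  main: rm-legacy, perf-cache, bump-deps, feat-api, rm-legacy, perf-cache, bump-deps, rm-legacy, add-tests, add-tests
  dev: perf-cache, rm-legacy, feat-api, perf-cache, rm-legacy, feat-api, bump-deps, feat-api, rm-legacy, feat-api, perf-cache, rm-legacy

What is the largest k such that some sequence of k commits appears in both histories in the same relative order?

7

Taking rm-legacy [1,2]; then perf-cache [2,4]; then bump-deps [3,7]; then feat-api [4,8]; then rm-legacy [5,9]; then perf-cache [6,11]; then rm-legacy [8,12] gives a common subsequence of length 7. Since dp[10][12] = 7, nothing longer is possible.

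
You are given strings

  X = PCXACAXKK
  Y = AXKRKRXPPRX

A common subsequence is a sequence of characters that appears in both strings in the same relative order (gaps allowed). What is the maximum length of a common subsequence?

4

Pick A (X #6, Y #1), X (X #7, Y #2), K (X #8, Y #3), K (X #9, Y #5); all 4 characters appear in both, in order. Since dp[9][11] = 4, nothing longer is possible.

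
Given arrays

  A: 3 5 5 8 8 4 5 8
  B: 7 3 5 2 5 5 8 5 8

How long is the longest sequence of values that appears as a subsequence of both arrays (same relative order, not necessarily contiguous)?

Let dp[i][j] be the LCS length of the first i values of A and the first j values of B. dp[i][j] = dp[i-1][j-1]+1 when the i-th and j-th values match, else max(dp[i-1][j], dp[i][j-1]).
    ·  7  3  5  2  5  5  8  5  8
 ·  0  0  0  0  0  0  0  0  0  0
 3  0  0  1  1  1  1  1  1  1  1
 5  0  0  1  2  2  2  2  2  2  2
 5  0  0  1  2  2  3  3  3  3  3
 8  0  0  1  2  2  3  3  4  4  4
 8  0  0  1  2  2  3  3  4  4  5
 4  0  0  1  2  2  3  3  4  4  5
 5  0  0  1  2  2  3  4  4  5  5
 8  0  0  1  2  2  3  4  5  5  6
dp[8][9] = 6. One LCS (by backtracking along matches): 3, 5, 5, 8, 5, 8.

6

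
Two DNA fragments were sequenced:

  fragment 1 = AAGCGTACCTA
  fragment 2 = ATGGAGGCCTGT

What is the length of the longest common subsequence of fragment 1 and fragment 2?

7

Match A (fragment 1 #1, fragment 2 #1), then A (fragment 1 #2, fragment 2 #5), then G (fragment 1 #3, fragment 2 #6), then G (fragment 1 #5, fragment 2 #7), then C (fragment 1 #8, fragment 2 #8), then C (fragment 1 #9, fragment 2 #9), then T (fragment 1 #10, fragment 2 #12) — 7 bases in the same relative order in both. Since dp[11][12] = 7, nothing longer is possible.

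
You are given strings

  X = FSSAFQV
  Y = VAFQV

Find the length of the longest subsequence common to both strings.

4

Pick A [4,2] → F [5,3] → Q [6,4] → V [7,5]; all 4 characters appear in both, in order, and the DP table's final entry dp[7][5] is also 4, so no common subsequence is longer.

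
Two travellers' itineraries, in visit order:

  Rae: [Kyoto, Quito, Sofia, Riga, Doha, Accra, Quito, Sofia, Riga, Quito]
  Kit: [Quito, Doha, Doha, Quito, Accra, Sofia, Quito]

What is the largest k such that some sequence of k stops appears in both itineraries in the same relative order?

Match Quito (Rae #2, Kit #1), Doha (Rae #5, Kit #3), Accra (Rae #6, Kit #5), Sofia (Rae #8, Kit #6), Quito (Rae #10, Kit #7) — 5 stops in the same relative order in both. Since dp[10][7] = 5, nothing longer is possible.

5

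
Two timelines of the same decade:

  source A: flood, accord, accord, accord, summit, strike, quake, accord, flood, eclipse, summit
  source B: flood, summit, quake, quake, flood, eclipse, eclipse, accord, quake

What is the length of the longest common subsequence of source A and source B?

Taking flood [1,1], then summit [5,2], then quake [7,4], then flood [9,5], then eclipse [10,7] gives a common subsequence of length 5. dp[11][9] = 5 confirms this is the maximum.

5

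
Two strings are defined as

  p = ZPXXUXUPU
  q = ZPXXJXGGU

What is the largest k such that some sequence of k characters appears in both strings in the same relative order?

Let dp[i][j] be the LCS length of the first i characters of p and the first j characters of q. dp[i][j] = dp[i-1][j-1]+1 when the i-th and j-th characters match, else max(dp[i-1][j], dp[i][j-1]).
    ·  Z  P  X  X  J  X  G  G  U
 ·  0  0  0  0  0  0  0  0  0  0
 Z  0  1  1  1  1  1  1  1  1  1
 P  0  1  2  2  2  2  2  2  2  2
 X  0  1  2  3  3  3  3  3  3  3
 X  0  1  2  3  4  4  4  4  4  4
 U  0  1  2  3  4  4  4  4  4  5
 X  0  1  2  3  4  4  5  5  5  5
 U  0  1  2  3  4  4  5  5  5  6
 P  0  1  2  3  4  4  5  5  5  6
 U  0  1  2  3  4  4  5  5  5  6
dp[9][9] = 6. One LCS (by backtracking along matches): ZPXXXU.

6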